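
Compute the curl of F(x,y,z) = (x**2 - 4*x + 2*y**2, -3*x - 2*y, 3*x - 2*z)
(0, -3, -4*y - 3)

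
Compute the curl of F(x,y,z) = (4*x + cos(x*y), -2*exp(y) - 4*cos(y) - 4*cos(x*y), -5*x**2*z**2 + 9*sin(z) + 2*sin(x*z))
(0, 2*z*(5*x*z - cos(x*z)), (x + 4*y)*sin(x*y))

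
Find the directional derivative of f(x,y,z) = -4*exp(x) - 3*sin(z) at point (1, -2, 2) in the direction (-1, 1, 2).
sqrt(6)*(-cos(2) + 2*E/3)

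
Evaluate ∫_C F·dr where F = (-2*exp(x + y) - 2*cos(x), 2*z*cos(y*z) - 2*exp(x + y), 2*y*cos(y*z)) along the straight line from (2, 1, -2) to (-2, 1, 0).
-2*exp(-1) + 6*sin(2) + 2*exp(3)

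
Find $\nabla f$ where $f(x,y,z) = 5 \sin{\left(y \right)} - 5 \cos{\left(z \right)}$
(0, 5*cos(y), 5*sin(z))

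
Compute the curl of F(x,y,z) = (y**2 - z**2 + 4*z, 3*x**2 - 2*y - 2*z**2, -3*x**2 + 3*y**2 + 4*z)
(6*y + 4*z, 6*x - 2*z + 4, 6*x - 2*y)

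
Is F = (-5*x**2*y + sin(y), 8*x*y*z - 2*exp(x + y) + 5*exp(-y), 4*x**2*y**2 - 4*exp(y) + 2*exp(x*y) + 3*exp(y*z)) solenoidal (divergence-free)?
No, ∇·F = -10*x*y + 8*x*z + 3*y*exp(y*z) - 2*exp(x + y) - 5*exp(-y)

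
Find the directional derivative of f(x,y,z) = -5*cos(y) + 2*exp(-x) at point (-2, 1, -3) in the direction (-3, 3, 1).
3*sqrt(19)*(5*sin(1) + 2*exp(2))/19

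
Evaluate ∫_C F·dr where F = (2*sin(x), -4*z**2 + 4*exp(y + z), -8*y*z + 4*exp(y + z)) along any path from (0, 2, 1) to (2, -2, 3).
-4*exp(3) - 2*cos(2) + 4*E + 82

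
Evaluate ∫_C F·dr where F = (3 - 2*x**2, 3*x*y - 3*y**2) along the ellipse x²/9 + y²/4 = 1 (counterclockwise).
0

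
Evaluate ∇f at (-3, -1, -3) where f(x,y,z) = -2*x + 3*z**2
(-2, 0, -18)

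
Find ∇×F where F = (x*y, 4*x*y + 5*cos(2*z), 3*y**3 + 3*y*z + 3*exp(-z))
(9*y**2 + 3*z + 10*sin(2*z), 0, -x + 4*y)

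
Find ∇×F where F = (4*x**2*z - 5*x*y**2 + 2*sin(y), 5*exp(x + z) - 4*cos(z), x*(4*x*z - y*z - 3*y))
(-x*z - 3*x - 5*exp(x + z) - 4*sin(z), 4*x**2 - 8*x*z + y*z + 3*y, 10*x*y + 5*exp(x + z) - 2*cos(y))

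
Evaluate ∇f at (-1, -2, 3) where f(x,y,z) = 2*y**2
(0, -8, 0)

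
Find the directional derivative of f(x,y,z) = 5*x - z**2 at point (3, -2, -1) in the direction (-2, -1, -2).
-14/3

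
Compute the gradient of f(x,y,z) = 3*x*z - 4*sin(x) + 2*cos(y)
(3*z - 4*cos(x), -2*sin(y), 3*x)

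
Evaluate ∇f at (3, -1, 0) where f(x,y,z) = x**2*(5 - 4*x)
(-78, 0, 0)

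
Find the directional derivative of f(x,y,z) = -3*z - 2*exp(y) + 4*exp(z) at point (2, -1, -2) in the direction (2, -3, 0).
6*sqrt(13)*exp(-1)/13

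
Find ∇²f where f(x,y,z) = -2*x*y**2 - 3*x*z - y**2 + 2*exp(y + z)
-4*x + 4*exp(y + z) - 2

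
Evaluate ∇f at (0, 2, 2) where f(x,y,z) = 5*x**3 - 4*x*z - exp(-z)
(-8, 0, exp(-2))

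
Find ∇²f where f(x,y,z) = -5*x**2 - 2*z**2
-14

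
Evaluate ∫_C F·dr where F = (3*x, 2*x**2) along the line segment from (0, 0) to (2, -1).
10/3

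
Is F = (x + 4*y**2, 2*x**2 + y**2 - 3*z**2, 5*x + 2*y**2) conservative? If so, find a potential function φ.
No, ∇×F = (4*y + 6*z, -5, 4*x - 8*y) ≠ 0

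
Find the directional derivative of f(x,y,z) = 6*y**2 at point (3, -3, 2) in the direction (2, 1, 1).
-6*sqrt(6)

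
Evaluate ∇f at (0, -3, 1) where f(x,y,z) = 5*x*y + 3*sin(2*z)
(-15, 0, 6*cos(2))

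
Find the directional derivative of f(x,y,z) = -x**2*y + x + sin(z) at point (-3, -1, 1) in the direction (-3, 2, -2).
-sqrt(17)*(2*cos(1) + 3)/17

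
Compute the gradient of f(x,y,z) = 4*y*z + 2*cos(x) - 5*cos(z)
(-2*sin(x), 4*z, 4*y + 5*sin(z))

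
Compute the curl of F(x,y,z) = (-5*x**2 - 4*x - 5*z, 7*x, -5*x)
(0, 0, 7)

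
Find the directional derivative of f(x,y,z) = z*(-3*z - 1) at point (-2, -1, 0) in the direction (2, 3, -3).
3*sqrt(22)/22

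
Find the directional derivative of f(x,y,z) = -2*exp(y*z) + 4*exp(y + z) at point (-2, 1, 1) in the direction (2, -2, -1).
-4*exp(2) + 2*E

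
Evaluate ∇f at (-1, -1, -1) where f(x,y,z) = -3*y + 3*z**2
(0, -3, -6)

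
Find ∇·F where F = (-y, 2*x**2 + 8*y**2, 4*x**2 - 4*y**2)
16*y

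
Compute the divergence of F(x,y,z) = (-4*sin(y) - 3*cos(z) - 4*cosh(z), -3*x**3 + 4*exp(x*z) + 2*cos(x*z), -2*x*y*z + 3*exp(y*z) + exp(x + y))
y*(-2*x + 3*exp(y*z))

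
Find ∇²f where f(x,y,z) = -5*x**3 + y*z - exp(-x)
-30*x - exp(-x)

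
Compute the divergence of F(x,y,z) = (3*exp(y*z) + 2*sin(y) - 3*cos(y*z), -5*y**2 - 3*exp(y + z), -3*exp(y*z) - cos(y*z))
-3*y*exp(y*z) + y*sin(y*z) - 10*y - 3*exp(y + z)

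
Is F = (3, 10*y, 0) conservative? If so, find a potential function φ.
Yes, F is conservative. φ = 3*x + 5*y**2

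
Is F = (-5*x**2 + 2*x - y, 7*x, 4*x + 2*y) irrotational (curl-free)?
No, ∇×F = (2, -4, 8)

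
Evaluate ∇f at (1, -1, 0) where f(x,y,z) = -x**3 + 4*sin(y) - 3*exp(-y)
(-3, 4*cos(1) + 3*E, 0)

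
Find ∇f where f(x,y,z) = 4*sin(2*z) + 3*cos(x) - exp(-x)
(-3*sin(x) + exp(-x), 0, 8*cos(2*z))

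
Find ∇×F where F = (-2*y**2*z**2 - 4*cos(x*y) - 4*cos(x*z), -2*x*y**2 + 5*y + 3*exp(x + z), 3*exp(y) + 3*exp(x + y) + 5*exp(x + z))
(3*exp(y) + 3*exp(x + y) - 3*exp(x + z), 4*x*sin(x*z) - 4*y**2*z - 3*exp(x + y) - 5*exp(x + z), -4*x*sin(x*y) - 2*y**2 + 4*y*z**2 + 3*exp(x + z))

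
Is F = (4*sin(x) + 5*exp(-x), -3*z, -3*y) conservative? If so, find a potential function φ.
Yes, F is conservative. φ = -3*y*z - 4*cos(x) - 5*exp(-x)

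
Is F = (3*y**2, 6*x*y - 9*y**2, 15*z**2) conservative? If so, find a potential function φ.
Yes, F is conservative. φ = 3*x*y**2 - 3*y**3 + 5*z**3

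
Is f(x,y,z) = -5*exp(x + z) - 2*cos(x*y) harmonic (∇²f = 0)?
No, ∇²f = 2*x**2*cos(x*y) + 2*y**2*cos(x*y) - 10*exp(x + z)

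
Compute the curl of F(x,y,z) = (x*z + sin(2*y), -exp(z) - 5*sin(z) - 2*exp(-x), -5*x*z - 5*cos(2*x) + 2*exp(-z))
(exp(z) + 5*cos(z), x + 5*z - 10*sin(2*x), -2*cos(2*y) + 2*exp(-x))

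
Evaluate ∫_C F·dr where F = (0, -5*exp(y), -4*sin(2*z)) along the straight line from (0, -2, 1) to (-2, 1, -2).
-5*E + 2*cos(4) + 5*exp(-2) - 2*cos(2)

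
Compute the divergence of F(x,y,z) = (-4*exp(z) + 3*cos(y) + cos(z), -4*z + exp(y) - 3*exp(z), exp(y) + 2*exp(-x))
exp(y)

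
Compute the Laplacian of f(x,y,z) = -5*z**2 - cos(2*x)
4*cos(2*x) - 10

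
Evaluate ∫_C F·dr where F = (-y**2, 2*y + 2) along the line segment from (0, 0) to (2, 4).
40/3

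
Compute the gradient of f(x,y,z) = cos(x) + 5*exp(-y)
(-sin(x), -5*exp(-y), 0)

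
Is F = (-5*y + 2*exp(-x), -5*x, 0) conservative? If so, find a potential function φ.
Yes, F is conservative. φ = -5*x*y - 2*exp(-x)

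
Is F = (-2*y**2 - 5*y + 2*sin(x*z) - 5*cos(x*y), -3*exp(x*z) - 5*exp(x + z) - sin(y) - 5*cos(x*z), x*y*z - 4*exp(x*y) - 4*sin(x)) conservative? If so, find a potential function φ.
No, ∇×F = (x*z - 4*x*exp(x*y) + 3*x*exp(x*z) - 5*x*sin(x*z) + 5*exp(x + z), 2*x*cos(x*z) - y*z + 4*y*exp(x*y) + 4*cos(x), -5*x*sin(x*y) + 4*y - 3*z*exp(x*z) + 5*z*sin(x*z) - 5*exp(x + z) + 5) ≠ 0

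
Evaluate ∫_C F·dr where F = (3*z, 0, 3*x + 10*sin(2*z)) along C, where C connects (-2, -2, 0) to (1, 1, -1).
2 - 5*cos(2)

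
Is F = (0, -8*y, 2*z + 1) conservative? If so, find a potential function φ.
Yes, F is conservative. φ = -4*y**2 + z**2 + z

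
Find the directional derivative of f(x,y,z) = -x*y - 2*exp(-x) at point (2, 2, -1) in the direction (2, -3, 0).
2*sqrt(13)*(2 + exp(2))*exp(-2)/13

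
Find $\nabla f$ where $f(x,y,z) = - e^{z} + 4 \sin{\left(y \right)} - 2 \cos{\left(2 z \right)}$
(0, 4*cos(y), -exp(z) + 4*sin(2*z))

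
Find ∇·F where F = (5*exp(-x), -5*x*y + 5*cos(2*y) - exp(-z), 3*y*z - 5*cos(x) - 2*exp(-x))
-5*x + 3*y - 10*sin(2*y) - 5*exp(-x)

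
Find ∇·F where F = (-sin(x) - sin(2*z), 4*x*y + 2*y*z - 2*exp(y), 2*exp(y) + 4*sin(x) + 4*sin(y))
4*x + 2*z - 2*exp(y) - cos(x)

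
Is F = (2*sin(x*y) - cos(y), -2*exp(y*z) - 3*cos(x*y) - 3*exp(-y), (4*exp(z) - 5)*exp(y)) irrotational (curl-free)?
No, ∇×F = (2*y*exp(y*z) + (4*exp(z) - 5)*exp(y), 0, -2*x*cos(x*y) + 3*y*sin(x*y) - sin(y))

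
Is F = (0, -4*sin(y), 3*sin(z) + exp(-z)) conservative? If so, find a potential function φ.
Yes, F is conservative. φ = 4*cos(y) - 3*cos(z) - exp(-z)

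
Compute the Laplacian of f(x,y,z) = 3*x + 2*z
0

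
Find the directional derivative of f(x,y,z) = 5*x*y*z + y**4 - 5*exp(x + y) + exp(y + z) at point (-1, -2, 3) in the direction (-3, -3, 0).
sqrt(2)*(-exp(4) + 10 + 77*exp(3))*exp(-3)/2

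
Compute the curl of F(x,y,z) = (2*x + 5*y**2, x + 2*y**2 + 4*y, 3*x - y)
(-1, -3, 1 - 10*y)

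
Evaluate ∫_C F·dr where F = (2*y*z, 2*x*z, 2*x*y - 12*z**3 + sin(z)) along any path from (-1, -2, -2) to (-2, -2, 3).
-163 + cos(2) - cos(3)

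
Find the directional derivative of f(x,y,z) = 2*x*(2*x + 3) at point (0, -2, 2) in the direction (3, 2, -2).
18*sqrt(17)/17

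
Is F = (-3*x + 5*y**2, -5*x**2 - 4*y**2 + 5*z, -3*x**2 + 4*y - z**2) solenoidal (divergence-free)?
No, ∇·F = -8*y - 2*z - 3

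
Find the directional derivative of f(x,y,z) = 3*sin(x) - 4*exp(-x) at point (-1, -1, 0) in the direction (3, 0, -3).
sqrt(2)*(3*cos(1) + 4*E)/2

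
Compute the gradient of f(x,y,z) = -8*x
(-8, 0, 0)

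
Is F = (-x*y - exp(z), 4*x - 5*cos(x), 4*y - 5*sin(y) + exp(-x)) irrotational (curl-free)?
No, ∇×F = (4 - 5*cos(y), -exp(z) + exp(-x), x + 5*sin(x) + 4)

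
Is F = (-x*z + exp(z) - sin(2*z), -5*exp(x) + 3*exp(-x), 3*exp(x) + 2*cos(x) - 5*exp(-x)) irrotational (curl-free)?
No, ∇×F = (0, -x - 3*exp(x) + exp(z) + 2*sin(x) - 2*cos(2*z) - 5*exp(-x), -5*exp(x) - 3*exp(-x))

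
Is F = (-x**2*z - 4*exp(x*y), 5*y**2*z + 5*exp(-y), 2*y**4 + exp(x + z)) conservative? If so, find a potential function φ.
No, ∇×F = (y**2*(8*y - 5), -x**2 - exp(x + z), 4*x*exp(x*y)) ≠ 0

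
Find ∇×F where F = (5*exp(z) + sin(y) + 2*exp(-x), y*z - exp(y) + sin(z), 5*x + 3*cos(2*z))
(-y - cos(z), 5*exp(z) - 5, -cos(y))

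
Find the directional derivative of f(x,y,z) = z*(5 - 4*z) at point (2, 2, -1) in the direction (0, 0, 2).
13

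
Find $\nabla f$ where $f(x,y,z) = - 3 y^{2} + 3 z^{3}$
(0, -6*y, 9*z**2)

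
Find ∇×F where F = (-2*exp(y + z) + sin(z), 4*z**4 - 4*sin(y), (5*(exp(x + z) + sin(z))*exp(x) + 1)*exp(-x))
(-16*z**3, -5*exp(x + z) - 2*exp(y + z) + cos(z) + exp(-x), 2*exp(y + z))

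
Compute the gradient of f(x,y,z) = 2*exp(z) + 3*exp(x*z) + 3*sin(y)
(3*z*exp(x*z), 3*cos(y), 3*x*exp(x*z) + 2*exp(z))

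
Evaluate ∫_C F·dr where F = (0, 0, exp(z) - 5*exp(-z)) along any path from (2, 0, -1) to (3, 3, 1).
-8*sinh(1)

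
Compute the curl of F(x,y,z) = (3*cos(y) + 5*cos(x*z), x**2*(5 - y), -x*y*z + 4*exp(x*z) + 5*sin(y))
(-x*z + 5*cos(y), -5*x*sin(x*z) + y*z - 4*z*exp(x*z), -2*x*(y - 5) + 3*sin(y))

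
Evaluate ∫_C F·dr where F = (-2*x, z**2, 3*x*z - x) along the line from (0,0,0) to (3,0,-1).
-9/2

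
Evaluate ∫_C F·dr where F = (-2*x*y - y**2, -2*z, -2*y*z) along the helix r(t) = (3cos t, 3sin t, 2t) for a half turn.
60 - 24*pi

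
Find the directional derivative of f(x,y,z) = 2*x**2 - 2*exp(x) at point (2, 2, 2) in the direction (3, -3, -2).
3*sqrt(22)*(4 - exp(2))/11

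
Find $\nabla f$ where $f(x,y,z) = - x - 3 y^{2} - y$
(-1, -6*y - 1, 0)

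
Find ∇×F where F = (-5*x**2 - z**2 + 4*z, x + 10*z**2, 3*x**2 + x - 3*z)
(-20*z, -6*x - 2*z + 3, 1)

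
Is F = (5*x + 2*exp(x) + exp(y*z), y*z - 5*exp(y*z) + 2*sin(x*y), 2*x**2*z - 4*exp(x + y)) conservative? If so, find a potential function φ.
No, ∇×F = (5*y*exp(y*z) - y - 4*exp(x + y), -4*x*z + y*exp(y*z) + 4*exp(x + y), 2*y*cos(x*y) - z*exp(y*z)) ≠ 0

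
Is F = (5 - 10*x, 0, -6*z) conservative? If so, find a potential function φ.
Yes, F is conservative. φ = -5*x**2 + 5*x - 3*z**2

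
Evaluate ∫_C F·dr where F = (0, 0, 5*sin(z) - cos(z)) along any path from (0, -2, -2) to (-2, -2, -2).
0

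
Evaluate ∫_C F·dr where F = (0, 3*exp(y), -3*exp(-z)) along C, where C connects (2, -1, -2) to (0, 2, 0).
3 - 3*exp(-1)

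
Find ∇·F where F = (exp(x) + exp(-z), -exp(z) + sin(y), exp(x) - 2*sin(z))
exp(x) + cos(y) - 2*cos(z)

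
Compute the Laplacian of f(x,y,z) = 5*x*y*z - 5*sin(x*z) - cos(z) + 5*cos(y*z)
5*x**2*sin(x*z) - 5*y**2*cos(y*z) + 5*z**2*sin(x*z) - 5*z**2*cos(y*z) + cos(z)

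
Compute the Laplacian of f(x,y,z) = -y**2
-2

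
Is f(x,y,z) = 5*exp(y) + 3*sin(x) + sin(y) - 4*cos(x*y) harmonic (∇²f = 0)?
No, ∇²f = 4*x**2*cos(x*y) + 4*y**2*cos(x*y) + 5*exp(y) - 3*sin(x) - sin(y)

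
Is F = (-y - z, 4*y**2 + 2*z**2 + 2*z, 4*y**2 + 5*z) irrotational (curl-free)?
No, ∇×F = (8*y - 4*z - 2, -1, 1)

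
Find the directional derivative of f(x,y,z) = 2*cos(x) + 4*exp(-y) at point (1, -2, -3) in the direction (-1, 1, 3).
2*sqrt(11)*(-2*exp(2) + sin(1))/11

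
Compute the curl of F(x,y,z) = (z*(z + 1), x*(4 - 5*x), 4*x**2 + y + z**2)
(1, -8*x + 2*z + 1, 4 - 10*x)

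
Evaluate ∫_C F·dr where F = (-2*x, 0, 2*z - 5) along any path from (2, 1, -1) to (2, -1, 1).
-10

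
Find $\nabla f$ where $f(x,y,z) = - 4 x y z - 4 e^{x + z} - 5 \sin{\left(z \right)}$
(-4*y*z - 4*exp(x + z), -4*x*z, -4*x*y - 4*exp(x + z) - 5*cos(z))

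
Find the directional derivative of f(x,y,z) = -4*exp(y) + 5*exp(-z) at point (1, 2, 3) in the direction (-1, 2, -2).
2*(5 - 4*exp(5))*exp(-3)/3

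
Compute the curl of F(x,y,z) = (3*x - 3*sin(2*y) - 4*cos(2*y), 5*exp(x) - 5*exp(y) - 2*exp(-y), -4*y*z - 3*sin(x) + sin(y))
(-4*z + cos(y), 3*cos(x), 5*exp(x) - 8*sin(2*y) + 6*cos(2*y))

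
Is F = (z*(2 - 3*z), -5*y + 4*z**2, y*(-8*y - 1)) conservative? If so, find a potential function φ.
No, ∇×F = (-16*y - 8*z - 1, 2 - 6*z, 0) ≠ 0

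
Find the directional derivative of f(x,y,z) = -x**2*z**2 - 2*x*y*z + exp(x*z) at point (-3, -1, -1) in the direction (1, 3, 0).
sqrt(10)*(-exp(3) - 14)/10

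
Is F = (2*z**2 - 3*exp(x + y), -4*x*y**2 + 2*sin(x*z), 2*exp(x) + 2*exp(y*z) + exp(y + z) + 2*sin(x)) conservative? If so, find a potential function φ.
No, ∇×F = (-2*x*cos(x*z) + 2*z*exp(y*z) + exp(y + z), 4*z - 2*exp(x) - 2*cos(x), -4*y**2 + 2*z*cos(x*z) + 3*exp(x + y)) ≠ 0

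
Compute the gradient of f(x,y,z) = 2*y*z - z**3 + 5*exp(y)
(0, 2*z + 5*exp(y), 2*y - 3*z**2)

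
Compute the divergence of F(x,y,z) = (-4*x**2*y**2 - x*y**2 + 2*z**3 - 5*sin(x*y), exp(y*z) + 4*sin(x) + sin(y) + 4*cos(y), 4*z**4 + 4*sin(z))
-8*x*y**2 - y**2 - 5*y*cos(x*y) + 16*z**3 + z*exp(y*z) - 4*sin(y) + cos(y) + 4*cos(z)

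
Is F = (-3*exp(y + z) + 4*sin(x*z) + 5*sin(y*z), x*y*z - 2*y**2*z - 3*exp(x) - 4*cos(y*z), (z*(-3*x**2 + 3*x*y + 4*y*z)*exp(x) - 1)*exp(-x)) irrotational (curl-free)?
No, ∇×F = (-x*y + 2*y**2 - 4*y*sin(y*z) + z*(3*x + 4*z), 6*x*z + 4*x*cos(x*z) - 3*y*z + 5*y*cos(y*z) - 3*exp(y + z) - exp(-x), y*z - 5*z*cos(y*z) - 3*exp(x) + 3*exp(y + z))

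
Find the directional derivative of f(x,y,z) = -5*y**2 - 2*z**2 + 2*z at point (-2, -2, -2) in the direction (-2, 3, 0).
60*sqrt(13)/13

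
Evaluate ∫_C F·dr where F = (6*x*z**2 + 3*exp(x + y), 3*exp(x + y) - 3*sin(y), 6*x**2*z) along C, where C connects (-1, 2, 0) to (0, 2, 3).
3*E*(-1 + E)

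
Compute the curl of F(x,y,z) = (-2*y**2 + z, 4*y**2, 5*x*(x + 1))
(0, -10*x - 4, 4*y)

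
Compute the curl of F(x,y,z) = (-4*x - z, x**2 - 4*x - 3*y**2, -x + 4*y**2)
(8*y, 0, 2*x - 4)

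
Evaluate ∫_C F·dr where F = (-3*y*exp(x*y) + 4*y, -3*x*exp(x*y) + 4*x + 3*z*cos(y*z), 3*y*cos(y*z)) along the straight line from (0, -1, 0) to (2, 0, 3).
0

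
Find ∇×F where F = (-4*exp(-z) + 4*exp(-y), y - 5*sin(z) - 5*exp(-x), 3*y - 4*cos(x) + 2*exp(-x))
(5*cos(z) + 3, -4*sin(x) + 4*exp(-z) + 2*exp(-x), 4*exp(-y) + 5*exp(-x))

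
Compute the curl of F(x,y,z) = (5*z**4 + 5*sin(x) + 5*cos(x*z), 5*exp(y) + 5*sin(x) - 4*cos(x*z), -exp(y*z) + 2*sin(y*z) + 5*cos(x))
(-4*x*sin(x*z) - z*exp(y*z) + 2*z*cos(y*z), -5*x*sin(x*z) + 20*z**3 + 5*sin(x), 4*z*sin(x*z) + 5*cos(x))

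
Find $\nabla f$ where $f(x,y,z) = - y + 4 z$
(0, -1, 4)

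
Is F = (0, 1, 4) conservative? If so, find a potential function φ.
Yes, F is conservative. φ = y + 4*z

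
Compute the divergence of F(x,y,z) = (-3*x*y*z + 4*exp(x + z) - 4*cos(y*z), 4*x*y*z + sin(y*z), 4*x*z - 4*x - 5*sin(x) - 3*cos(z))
4*x*z + 4*x - 3*y*z + z*cos(y*z) + 4*exp(x + z) + 3*sin(z)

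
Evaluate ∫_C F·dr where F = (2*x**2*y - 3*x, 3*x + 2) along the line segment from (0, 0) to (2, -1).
-15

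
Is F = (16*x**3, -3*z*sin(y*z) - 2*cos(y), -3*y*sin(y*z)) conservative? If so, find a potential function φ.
Yes, F is conservative. φ = 4*x**4 - 2*sin(y) + 3*cos(y*z)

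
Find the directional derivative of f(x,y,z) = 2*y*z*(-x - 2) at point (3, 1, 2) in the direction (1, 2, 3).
-37*sqrt(14)/7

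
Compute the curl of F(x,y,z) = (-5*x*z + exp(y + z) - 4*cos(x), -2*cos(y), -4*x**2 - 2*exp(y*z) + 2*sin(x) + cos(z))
(-2*z*exp(y*z), 3*x + exp(y + z) - 2*cos(x), -exp(y + z))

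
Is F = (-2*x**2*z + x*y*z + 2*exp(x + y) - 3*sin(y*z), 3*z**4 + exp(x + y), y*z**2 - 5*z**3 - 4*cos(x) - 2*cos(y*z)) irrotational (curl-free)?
No, ∇×F = (z*(-12*z**2 + z + 2*sin(y*z)), -2*x**2 + x*y - 3*y*cos(y*z) - 4*sin(x), -x*z + 3*z*cos(y*z) - exp(x + y))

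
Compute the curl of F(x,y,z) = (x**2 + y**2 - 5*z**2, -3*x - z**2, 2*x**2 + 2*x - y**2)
(-2*y + 2*z, -4*x - 10*z - 2, -2*y - 3)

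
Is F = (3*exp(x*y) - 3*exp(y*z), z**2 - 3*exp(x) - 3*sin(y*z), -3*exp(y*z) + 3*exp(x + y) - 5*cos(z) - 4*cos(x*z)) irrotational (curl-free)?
No, ∇×F = (3*y*cos(y*z) - 3*z*exp(y*z) - 2*z + 3*exp(x + y), -3*y*exp(y*z) - 4*z*sin(x*z) - 3*exp(x + y), -3*x*exp(x*y) + 3*z*exp(y*z) - 3*exp(x))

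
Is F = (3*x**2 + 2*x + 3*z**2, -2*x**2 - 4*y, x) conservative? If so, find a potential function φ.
No, ∇×F = (0, 6*z - 1, -4*x) ≠ 0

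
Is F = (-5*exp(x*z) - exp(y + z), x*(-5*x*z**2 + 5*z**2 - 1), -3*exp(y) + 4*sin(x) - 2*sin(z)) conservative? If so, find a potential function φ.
No, ∇×F = (10*x*z*(x - 1) - 3*exp(y), -5*x*exp(x*z) - exp(y + z) - 4*cos(x), -10*x*z**2 + 5*z**2 + exp(y + z) - 1) ≠ 0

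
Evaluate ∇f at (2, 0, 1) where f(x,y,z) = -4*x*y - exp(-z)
(0, -8, exp(-1))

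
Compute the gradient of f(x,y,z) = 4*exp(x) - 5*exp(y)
(4*exp(x), -5*exp(y), 0)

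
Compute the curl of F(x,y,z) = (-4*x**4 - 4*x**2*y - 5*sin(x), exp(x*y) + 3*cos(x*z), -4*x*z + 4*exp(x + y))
(3*x*sin(x*z) + 4*exp(x + y), 4*z - 4*exp(x + y), 4*x**2 + y*exp(x*y) - 3*z*sin(x*z))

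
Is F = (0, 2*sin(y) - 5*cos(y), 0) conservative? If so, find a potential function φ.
Yes, F is conservative. φ = -5*sin(y) - 2*cos(y)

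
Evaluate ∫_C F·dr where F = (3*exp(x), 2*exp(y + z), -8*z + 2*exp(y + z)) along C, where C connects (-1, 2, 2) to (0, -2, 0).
-2*exp(4) - 3*exp(-1) + 2*exp(-2) + 19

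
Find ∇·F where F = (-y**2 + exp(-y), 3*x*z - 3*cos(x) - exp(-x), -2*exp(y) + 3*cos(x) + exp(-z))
-exp(-z)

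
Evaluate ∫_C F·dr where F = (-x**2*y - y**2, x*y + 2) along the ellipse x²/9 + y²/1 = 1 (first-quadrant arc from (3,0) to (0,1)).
5 + 27*pi/16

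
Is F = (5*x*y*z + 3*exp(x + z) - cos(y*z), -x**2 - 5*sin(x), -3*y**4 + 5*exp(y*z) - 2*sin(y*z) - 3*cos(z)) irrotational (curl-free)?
No, ∇×F = (-12*y**3 + 5*z*exp(y*z) - 2*z*cos(y*z), 5*x*y + y*sin(y*z) + 3*exp(x + z), -5*x*z - 2*x - z*sin(y*z) - 5*cos(x))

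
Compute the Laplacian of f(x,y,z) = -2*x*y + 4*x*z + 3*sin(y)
-3*sin(y)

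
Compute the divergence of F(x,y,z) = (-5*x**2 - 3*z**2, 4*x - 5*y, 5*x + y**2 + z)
-10*x - 4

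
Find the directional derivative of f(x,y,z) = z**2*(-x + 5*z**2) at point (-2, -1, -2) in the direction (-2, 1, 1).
-80*sqrt(6)/3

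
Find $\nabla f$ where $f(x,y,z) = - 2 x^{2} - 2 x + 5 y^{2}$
(-4*x - 2, 10*y, 0)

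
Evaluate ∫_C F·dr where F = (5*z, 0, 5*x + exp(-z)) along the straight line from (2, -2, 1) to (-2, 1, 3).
-40 - exp(-3) + exp(-1)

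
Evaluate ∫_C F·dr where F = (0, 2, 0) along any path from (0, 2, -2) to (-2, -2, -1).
-8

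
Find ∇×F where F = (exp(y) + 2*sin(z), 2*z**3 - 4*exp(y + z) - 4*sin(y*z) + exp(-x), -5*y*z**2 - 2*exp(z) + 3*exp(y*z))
(4*y*cos(y*z) - 11*z**2 + 3*z*exp(y*z) + 4*exp(y + z), 2*cos(z), -exp(y) - exp(-x))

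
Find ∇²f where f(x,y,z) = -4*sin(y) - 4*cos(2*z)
4*sin(y) + 16*cos(2*z)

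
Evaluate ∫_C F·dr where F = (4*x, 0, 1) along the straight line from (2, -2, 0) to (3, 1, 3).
13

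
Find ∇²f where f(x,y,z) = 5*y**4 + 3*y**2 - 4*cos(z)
60*y**2 + 4*cos(z) + 6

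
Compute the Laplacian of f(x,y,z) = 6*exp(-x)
6*exp(-x)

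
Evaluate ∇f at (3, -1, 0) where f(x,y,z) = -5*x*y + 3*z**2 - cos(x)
(sin(3) + 5, -15, 0)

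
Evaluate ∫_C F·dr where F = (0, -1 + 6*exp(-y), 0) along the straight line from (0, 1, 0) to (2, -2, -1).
-6*exp(2) + 6*exp(-1) + 3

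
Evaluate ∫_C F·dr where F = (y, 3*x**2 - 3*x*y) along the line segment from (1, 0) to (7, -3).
-495/2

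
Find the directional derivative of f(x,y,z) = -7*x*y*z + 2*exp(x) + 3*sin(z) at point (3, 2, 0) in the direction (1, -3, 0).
sqrt(10)*exp(3)/5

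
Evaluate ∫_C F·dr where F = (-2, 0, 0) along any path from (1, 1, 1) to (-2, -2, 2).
6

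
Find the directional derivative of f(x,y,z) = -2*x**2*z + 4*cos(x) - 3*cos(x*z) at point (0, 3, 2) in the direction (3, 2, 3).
0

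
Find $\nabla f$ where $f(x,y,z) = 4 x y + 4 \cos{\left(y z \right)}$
(4*y, 4*x - 4*z*sin(y*z), -4*y*sin(y*z))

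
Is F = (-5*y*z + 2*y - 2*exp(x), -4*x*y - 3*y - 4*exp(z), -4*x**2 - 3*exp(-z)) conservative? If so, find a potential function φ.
No, ∇×F = (4*exp(z), 8*x - 5*y, -4*y + 5*z - 2) ≠ 0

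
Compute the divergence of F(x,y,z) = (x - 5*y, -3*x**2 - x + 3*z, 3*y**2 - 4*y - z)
0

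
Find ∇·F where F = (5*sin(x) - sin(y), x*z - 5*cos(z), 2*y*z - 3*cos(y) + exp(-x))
2*y + 5*cos(x)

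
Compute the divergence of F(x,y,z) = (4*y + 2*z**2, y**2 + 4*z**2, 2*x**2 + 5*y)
2*y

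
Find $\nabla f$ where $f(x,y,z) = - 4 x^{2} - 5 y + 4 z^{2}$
(-8*x, -5, 8*z)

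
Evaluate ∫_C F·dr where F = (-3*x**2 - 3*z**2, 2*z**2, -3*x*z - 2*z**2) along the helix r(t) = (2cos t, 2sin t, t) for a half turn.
-8*pi - 2*pi**3/3 + 4 + 6*pi**2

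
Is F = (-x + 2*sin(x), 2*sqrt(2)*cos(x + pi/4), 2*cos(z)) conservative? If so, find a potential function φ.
No, ∇×F = (0, 0, -2*sqrt(2)*sin(x + pi/4)) ≠ 0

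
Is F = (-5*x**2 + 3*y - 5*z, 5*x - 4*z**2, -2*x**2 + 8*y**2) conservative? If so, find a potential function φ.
No, ∇×F = (16*y + 8*z, 4*x - 5, 2) ≠ 0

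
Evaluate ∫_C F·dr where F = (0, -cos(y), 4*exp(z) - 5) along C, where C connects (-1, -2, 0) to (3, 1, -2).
-sin(2) - sin(1) + 4*exp(-2) + 6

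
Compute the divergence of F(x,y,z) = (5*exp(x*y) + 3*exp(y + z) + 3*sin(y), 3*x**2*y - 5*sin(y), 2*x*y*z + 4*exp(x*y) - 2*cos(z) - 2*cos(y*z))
3*x**2 + 2*x*y + 5*y*exp(x*y) + 2*y*sin(y*z) + 2*sin(z) - 5*cos(y)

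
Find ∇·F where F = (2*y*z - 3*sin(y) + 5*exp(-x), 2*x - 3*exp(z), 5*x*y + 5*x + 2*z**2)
4*z - 5*exp(-x)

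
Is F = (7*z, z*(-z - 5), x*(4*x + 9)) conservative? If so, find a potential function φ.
No, ∇×F = (2*z + 5, -8*x - 2, 0) ≠ 0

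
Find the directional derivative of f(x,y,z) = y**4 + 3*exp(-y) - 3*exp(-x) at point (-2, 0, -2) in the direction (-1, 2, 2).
-exp(2) - 2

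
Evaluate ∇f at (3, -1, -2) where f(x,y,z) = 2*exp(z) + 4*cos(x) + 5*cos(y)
(-4*sin(3), 5*sin(1), 2*exp(-2))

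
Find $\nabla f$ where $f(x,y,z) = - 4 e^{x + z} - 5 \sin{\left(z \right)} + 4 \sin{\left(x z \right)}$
(4*z*cos(x*z) - 4*exp(x + z), 0, 4*x*cos(x*z) - 4*exp(x + z) - 5*cos(z))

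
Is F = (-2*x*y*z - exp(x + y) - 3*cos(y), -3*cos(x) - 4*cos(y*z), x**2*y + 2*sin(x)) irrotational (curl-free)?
No, ∇×F = (x**2 - 4*y*sin(y*z), -4*x*y - 2*cos(x), 2*x*z + exp(x + y) + 3*sin(x) - 3*sin(y))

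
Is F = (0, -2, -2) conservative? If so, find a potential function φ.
Yes, F is conservative. φ = -2*y - 2*z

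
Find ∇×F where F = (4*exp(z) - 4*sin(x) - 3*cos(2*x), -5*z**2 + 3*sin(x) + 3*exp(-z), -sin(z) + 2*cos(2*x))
(10*z + 3*exp(-z), 4*exp(z) + 4*sin(2*x), 3*cos(x))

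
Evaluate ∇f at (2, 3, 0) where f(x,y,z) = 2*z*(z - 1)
(0, 0, -2)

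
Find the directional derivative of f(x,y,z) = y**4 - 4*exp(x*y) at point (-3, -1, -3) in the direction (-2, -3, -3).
sqrt(22)*(6/11 - 2*exp(3))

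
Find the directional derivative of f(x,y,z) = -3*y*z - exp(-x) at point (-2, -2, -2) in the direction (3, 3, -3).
sqrt(3)*exp(2)/3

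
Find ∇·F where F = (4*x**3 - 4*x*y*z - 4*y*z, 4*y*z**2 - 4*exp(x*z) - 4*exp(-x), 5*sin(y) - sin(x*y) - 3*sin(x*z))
12*x**2 - 3*x*cos(x*z) - 4*y*z + 4*z**2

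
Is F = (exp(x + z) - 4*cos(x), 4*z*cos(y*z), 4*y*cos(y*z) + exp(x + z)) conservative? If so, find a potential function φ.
Yes, F is conservative. φ = exp(x + z) - 4*sin(x) + 4*sin(y*z)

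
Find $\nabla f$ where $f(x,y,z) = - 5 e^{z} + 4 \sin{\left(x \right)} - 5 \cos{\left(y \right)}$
(4*cos(x), 5*sin(y), -5*exp(z))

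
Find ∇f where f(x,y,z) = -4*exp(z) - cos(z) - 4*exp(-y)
(0, 4*exp(-y), -4*exp(z) + sin(z))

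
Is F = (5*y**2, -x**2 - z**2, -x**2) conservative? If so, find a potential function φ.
No, ∇×F = (2*z, 2*x, -2*x - 10*y) ≠ 0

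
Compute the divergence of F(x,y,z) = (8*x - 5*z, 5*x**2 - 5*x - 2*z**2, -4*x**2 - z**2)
8 - 2*z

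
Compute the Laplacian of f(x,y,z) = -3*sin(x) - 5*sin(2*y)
3*sin(x) + 20*sin(2*y)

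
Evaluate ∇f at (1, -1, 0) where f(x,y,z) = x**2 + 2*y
(2, 2, 0)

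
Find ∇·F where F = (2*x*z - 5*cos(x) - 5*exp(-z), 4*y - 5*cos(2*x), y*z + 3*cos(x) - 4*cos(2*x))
y + 2*z + 5*sin(x) + 4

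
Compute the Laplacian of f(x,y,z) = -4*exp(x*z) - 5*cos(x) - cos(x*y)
-4*x**2*exp(x*z) + x**2*cos(x*y) + y**2*cos(x*y) - 4*z**2*exp(x*z) + 5*cos(x)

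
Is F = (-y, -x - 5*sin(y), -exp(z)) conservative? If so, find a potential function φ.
Yes, F is conservative. φ = -x*y - exp(z) + 5*cos(y)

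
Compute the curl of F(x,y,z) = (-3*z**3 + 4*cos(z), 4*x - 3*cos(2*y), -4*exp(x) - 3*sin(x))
(0, -9*z**2 + 4*exp(x) - 4*sin(z) + 3*cos(x), 4)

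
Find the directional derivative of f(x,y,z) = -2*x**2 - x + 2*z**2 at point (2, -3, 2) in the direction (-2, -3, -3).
-3*sqrt(22)/11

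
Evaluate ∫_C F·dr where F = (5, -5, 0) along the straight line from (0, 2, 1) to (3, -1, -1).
30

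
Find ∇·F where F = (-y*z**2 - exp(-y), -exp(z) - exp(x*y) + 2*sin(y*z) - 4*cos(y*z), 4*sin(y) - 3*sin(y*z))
-x*exp(x*y) - 3*y*cos(y*z) + 4*z*sin(y*z) + 2*z*cos(y*z)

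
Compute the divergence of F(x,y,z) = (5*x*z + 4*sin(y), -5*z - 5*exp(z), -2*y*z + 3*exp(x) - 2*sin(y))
-2*y + 5*z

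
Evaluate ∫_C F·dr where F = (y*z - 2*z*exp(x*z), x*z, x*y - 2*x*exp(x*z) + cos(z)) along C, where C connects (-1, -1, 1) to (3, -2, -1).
-2*sin(1) - 2*exp(-3) + 2*exp(-1) + 5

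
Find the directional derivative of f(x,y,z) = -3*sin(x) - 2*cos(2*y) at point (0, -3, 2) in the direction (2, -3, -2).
6*sqrt(17)*(-1 + 2*sin(6))/17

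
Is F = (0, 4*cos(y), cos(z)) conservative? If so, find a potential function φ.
Yes, F is conservative. φ = 4*sin(y) + sin(z)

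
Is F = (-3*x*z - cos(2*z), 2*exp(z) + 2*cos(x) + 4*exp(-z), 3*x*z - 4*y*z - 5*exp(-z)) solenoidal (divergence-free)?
No, ∇·F = 3*x - 4*y - 3*z + 5*exp(-z)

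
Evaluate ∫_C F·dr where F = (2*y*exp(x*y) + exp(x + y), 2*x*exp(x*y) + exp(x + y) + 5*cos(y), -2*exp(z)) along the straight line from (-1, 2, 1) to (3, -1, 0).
-5*sin(2) - 5*sin(1) - 2 - 2*exp(-2) + 2*exp(-3) + E + exp(2)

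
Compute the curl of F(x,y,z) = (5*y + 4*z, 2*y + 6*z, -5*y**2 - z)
(-10*y - 6, 4, -5)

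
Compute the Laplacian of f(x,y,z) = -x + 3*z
0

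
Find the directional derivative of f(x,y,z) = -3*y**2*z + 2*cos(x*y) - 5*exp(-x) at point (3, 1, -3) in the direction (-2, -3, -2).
2*sqrt(17)*(-24*exp(3) - 5 + 11*exp(3)*sin(3))*exp(-3)/17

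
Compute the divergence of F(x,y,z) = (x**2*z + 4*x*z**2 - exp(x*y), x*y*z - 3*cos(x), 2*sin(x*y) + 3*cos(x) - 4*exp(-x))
3*x*z - y*exp(x*y) + 4*z**2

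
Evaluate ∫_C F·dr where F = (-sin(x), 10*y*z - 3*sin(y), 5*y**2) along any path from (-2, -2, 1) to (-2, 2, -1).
-40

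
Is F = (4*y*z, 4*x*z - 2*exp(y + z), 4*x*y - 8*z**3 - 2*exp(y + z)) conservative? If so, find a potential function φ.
Yes, F is conservative. φ = 4*x*y*z - 2*z**4 - 2*exp(y + z)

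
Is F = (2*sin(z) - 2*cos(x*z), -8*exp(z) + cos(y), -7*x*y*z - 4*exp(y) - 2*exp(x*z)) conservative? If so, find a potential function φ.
No, ∇×F = (-7*x*z - 4*exp(y) + 8*exp(z), 2*x*sin(x*z) + 7*y*z + 2*z*exp(x*z) + 2*cos(z), 0) ≠ 0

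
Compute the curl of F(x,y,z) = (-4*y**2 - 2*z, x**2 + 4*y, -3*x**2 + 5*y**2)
(10*y, 6*x - 2, 2*x + 8*y)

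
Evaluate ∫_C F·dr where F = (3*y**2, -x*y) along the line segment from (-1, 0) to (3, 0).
0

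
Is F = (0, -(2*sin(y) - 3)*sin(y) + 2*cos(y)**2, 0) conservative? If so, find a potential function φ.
Yes, F is conservative. φ = (2*sin(y) - 3)*cos(y)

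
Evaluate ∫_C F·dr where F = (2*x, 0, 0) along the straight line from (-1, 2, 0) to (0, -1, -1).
-1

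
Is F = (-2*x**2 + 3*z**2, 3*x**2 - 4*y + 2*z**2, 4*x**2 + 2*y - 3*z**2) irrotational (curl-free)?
No, ∇×F = (2 - 4*z, -8*x + 6*z, 6*x)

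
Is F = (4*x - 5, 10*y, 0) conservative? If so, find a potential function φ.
Yes, F is conservative. φ = 2*x**2 - 5*x + 5*y**2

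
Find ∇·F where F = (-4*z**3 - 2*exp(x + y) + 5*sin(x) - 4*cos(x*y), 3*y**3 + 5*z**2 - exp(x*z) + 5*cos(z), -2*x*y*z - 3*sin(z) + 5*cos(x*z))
-2*x*y - 5*x*sin(x*z) + 9*y**2 + 4*y*sin(x*y) - 2*exp(x + y) + 5*cos(x) - 3*cos(z)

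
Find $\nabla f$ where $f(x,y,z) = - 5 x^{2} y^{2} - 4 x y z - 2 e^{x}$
(-10*x*y**2 - 4*y*z - 2*exp(x), 2*x*(-5*x*y - 2*z), -4*x*y)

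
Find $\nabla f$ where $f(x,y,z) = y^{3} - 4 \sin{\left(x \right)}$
(-4*cos(x), 3*y**2, 0)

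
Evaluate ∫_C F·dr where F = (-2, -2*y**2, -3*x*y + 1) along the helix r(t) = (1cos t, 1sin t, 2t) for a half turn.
4 + 2*pi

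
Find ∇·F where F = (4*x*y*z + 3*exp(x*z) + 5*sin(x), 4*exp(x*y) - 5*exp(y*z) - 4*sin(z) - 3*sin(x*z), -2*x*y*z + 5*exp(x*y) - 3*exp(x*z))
-2*x*y + 4*x*exp(x*y) - 3*x*exp(x*z) + 4*y*z + 3*z*exp(x*z) - 5*z*exp(y*z) + 5*cos(x)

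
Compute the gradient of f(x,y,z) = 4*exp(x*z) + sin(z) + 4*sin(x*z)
(4*z*(exp(x*z) + cos(x*z)), 0, 4*x*exp(x*z) + 4*x*cos(x*z) + cos(z))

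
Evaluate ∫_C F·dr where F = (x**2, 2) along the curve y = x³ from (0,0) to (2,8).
56/3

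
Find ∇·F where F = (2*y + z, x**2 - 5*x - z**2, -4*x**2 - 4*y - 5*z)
-5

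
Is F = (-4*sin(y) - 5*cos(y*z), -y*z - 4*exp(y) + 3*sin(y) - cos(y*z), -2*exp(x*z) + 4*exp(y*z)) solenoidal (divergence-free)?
No, ∇·F = -2*x*exp(x*z) + 4*y*exp(y*z) + z*sin(y*z) - z - 4*exp(y) + 3*cos(y)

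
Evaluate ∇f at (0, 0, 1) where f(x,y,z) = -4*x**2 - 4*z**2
(0, 0, -8)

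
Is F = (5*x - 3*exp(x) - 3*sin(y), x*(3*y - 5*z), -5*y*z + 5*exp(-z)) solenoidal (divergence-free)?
No, ∇·F = 3*x - 5*y - 3*exp(x) + 5 - 5*exp(-z)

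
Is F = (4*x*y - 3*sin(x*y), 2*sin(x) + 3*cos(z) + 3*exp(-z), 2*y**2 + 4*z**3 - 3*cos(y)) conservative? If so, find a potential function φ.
No, ∇×F = (4*y + 3*sin(y) + 3*sin(z) + 3*exp(-z), 0, 3*x*cos(x*y) - 4*x + 2*cos(x)) ≠ 0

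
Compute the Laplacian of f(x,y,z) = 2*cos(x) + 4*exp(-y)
-2*cos(x) + 4*exp(-y)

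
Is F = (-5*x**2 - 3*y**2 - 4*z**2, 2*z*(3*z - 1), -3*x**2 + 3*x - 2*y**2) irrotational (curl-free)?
No, ∇×F = (-4*y - 12*z + 2, 6*x - 8*z - 3, 6*y)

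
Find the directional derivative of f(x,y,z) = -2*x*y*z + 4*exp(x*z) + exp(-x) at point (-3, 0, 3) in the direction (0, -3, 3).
sqrt(2)*(-9*exp(9) - 6)*exp(-9)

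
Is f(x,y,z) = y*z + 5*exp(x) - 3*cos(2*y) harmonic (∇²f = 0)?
No, ∇²f = 5*exp(x) + 12*cos(2*y)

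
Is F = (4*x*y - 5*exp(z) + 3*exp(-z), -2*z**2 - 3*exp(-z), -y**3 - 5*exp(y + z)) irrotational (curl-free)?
No, ∇×F = (-3*y**2 + 4*z - 5*exp(y + z) - 3*exp(-z), -5*exp(z) - 3*exp(-z), -4*x)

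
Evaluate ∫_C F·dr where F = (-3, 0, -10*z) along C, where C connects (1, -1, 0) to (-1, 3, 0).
6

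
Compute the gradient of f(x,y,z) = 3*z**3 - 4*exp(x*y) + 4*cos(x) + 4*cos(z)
(-4*y*exp(x*y) - 4*sin(x), -4*x*exp(x*y), 9*z**2 - 4*sin(z))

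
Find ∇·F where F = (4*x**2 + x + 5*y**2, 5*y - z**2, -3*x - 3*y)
8*x + 6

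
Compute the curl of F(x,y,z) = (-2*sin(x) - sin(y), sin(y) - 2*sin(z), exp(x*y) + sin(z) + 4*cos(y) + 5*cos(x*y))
(x*exp(x*y) - 5*x*sin(x*y) - 4*sin(y) + 2*cos(z), y*(-exp(x*y) + 5*sin(x*y)), cos(y))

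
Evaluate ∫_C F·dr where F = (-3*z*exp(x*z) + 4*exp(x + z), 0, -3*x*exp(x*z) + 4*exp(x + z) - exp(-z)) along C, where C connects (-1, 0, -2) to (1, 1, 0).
-2 - 4*exp(-3) + 4*E + 2*exp(2)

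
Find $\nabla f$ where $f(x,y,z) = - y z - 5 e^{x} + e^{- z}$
(-5*exp(x), -z, -y - exp(-z))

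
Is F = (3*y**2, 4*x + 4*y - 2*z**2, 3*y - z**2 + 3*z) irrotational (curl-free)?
No, ∇×F = (4*z + 3, 0, 4 - 6*y)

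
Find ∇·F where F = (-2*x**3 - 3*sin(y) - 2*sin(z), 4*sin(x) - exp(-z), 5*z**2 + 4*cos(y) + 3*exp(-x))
-6*x**2 + 10*z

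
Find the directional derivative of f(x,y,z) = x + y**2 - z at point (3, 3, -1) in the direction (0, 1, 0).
6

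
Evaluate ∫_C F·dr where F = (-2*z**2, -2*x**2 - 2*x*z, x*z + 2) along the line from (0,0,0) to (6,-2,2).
60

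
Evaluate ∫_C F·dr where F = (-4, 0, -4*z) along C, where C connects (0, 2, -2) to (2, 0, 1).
-2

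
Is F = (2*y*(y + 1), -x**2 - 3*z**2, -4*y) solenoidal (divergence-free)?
Yes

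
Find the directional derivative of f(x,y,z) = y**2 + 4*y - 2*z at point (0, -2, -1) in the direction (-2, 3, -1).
sqrt(14)/7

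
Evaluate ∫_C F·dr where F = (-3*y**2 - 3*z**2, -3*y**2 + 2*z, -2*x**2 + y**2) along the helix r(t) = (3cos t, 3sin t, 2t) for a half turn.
-60 - 9*pi + 36*pi**2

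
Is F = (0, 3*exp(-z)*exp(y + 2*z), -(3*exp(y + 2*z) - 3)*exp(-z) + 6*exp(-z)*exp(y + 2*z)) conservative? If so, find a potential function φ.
Yes, F is conservative. φ = (3*exp(y + 2*z) - 3)*exp(-z)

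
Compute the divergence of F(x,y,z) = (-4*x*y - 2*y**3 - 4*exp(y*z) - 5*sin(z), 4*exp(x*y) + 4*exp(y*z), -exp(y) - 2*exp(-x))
4*x*exp(x*y) - 4*y + 4*z*exp(y*z)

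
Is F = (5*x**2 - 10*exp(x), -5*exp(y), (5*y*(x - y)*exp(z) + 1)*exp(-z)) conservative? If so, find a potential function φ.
No, ∇×F = (5*x - 10*y, -5*y, 0) ≠ 0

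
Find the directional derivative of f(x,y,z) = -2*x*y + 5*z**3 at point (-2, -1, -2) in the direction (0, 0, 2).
60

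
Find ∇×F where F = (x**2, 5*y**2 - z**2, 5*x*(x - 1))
(2*z, 5 - 10*x, 0)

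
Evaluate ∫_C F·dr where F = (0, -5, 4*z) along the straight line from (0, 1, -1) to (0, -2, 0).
13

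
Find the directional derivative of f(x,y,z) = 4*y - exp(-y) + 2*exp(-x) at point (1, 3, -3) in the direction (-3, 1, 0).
sqrt(10)*(1 + 6*exp(2) + 4*exp(3))*exp(-3)/10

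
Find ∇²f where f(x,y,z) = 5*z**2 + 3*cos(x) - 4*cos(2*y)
-3*cos(x) + 16*cos(2*y) + 10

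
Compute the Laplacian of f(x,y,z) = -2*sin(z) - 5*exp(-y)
2*sin(z) - 5*exp(-y)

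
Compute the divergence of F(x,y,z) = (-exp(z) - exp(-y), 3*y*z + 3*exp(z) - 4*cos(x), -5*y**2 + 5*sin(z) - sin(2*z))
3*z + 5*cos(z) - 2*cos(2*z)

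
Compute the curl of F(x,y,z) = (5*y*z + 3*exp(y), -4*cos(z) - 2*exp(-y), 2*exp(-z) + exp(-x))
(-4*sin(z), 5*y + exp(-x), -5*z - 3*exp(y))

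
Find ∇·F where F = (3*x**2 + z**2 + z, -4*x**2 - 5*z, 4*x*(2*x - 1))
6*x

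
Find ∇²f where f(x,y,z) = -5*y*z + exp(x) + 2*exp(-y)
exp(x) + 2*exp(-y)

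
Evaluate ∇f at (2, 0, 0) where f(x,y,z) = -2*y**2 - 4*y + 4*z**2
(0, -4, 0)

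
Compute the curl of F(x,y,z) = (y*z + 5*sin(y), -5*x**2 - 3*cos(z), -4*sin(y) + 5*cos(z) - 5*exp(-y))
(-3*sin(z) - 4*cos(y) + 5*exp(-y), y, -10*x - z - 5*cos(y))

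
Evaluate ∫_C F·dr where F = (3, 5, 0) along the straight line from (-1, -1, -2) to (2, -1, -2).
9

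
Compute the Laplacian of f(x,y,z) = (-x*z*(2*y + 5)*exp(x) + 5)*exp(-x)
5*exp(-x)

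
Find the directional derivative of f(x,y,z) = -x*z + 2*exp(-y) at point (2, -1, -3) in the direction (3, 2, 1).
sqrt(14)*(7 - 4*E)/14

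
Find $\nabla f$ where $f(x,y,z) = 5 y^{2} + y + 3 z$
(0, 10*y + 1, 3)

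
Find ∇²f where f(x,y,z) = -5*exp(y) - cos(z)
-5*exp(y) + cos(z)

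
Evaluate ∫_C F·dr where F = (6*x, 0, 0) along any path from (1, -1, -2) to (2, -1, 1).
9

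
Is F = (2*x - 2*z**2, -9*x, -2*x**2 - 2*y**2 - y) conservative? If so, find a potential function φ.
No, ∇×F = (-4*y - 1, 4*x - 4*z, -9) ≠ 0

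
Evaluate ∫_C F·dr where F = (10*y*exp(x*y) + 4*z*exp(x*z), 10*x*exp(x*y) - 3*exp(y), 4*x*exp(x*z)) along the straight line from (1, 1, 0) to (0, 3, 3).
-3*exp(3) - 7*E + 10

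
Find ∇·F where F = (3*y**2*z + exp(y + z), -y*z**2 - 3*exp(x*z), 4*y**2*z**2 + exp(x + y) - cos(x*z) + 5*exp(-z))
x*sin(x*z) + 8*y**2*z - z**2 - 5*exp(-z)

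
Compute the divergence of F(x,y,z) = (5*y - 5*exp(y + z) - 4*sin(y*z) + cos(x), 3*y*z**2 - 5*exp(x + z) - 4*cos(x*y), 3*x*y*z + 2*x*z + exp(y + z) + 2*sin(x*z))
3*x*y + 4*x*sin(x*y) + 2*x*cos(x*z) + 2*x + 3*z**2 + exp(y + z) - sin(x)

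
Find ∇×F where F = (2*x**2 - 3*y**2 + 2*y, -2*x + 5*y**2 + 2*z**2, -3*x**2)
(-4*z, 6*x, 6*y - 4)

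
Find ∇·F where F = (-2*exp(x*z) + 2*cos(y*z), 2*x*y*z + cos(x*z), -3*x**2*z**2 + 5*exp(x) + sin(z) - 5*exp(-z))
-6*x**2*z + 2*x*z - 2*z*exp(x*z) + cos(z) + 5*exp(-z)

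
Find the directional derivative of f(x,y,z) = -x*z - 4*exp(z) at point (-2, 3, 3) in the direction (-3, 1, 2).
sqrt(14)*(13 - 8*exp(3))/14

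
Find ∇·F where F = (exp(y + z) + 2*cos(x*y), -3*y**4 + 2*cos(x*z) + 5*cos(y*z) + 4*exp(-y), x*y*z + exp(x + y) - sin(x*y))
x*y - 12*y**3 - 2*y*sin(x*y) - 5*z*sin(y*z) - 4*exp(-y)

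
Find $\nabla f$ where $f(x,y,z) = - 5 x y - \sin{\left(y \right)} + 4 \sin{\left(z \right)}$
(-5*y, -5*x - cos(y), 4*cos(z))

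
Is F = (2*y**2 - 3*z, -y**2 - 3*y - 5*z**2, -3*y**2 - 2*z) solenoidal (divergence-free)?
No, ∇·F = -2*y - 5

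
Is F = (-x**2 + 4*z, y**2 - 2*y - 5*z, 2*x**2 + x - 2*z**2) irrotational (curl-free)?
No, ∇×F = (5, 3 - 4*x, 0)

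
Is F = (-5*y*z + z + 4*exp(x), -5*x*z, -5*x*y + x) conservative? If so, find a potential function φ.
Yes, F is conservative. φ = -5*x*y*z + x*z + 4*exp(x)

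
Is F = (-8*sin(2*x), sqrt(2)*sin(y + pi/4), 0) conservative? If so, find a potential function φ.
Yes, F is conservative. φ = 4*cos(2*x) - sqrt(2)*cos(y + pi/4)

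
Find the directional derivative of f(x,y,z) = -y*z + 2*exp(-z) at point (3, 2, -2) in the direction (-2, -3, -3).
3*sqrt(22)*exp(2)/11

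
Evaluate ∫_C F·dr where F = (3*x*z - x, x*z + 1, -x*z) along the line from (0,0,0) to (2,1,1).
3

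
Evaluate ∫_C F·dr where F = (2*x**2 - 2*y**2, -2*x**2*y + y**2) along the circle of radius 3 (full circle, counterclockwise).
0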